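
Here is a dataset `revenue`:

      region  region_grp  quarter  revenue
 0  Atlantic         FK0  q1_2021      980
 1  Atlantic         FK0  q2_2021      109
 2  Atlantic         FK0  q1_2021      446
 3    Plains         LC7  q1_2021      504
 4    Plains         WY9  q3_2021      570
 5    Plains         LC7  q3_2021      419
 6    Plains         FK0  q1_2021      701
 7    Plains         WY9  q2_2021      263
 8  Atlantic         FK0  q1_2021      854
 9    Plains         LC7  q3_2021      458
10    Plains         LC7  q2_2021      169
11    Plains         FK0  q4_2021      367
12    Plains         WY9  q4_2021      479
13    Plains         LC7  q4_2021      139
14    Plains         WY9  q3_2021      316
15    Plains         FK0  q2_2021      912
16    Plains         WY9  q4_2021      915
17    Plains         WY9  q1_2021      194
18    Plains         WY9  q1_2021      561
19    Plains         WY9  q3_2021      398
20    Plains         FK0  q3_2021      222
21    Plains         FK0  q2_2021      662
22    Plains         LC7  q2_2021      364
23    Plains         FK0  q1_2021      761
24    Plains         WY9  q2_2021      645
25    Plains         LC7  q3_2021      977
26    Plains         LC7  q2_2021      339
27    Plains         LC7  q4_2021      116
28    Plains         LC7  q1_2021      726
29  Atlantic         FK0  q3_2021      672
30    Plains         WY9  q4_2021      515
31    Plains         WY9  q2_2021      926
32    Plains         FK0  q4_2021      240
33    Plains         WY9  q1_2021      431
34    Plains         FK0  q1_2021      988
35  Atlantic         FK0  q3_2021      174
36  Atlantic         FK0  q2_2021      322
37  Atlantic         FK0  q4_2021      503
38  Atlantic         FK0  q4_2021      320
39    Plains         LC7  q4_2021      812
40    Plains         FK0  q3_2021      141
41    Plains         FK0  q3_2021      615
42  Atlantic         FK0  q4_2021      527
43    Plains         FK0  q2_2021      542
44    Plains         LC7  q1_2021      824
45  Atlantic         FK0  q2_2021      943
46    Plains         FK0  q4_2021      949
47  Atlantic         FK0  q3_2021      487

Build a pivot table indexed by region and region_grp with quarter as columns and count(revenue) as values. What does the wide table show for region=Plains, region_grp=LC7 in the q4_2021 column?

3

Rows with region=Plains, region_grp=LC7 and quarter=q4_2021: revenue values are 139, 116, 812.
3 rows match — count = 3.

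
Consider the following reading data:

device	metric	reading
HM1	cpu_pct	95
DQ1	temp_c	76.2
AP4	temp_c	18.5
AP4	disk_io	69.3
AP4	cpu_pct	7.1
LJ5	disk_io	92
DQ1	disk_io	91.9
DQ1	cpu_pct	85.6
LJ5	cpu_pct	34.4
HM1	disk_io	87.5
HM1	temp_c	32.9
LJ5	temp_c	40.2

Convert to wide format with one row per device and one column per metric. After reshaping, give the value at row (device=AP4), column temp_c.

18.5

Wide layout: rows indexed by device, columns are the 3 distinct metric values (cpu_pct, temp_c, disk_io).
Cell (device=AP4, metric=temp_c) draws from the long row where device=AP4 and metric=temp_c, which has reading=18.5.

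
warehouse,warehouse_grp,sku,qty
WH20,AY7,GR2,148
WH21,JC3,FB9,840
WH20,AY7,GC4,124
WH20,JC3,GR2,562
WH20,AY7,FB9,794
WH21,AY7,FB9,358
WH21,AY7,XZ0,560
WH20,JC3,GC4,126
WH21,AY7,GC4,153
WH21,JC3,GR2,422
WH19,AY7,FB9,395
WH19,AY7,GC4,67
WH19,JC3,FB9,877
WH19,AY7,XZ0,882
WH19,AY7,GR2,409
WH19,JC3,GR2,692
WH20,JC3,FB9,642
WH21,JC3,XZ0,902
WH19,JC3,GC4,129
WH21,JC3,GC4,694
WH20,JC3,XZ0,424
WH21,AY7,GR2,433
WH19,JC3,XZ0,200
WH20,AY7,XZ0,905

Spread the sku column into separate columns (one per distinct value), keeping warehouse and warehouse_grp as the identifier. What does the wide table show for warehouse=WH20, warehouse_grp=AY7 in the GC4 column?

124

Wide layout: rows indexed by warehouse and warehouse_grp, columns are the 4 distinct sku values (GR2, FB9, GC4, XZ0).
Cell (warehouse=WH20, warehouse_grp=AY7, sku=GC4) draws from the long row where warehouse=WH20, warehouse_grp=AY7 and sku=GC4, which has qty=124.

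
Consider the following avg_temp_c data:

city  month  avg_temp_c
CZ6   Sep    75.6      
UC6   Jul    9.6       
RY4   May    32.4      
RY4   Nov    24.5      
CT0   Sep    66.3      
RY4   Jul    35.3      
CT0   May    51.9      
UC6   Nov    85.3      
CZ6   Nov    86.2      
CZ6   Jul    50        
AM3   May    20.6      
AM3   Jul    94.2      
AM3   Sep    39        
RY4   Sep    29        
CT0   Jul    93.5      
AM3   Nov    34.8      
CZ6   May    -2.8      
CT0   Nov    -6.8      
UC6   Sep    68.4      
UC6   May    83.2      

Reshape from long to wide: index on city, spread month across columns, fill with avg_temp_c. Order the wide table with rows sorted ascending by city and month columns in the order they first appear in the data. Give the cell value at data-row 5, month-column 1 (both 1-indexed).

68.4

With rows sorted ascending by city, row 5 is city=UC6. month columns in first-appearance order: Sep, Jul, May, Nov; column 1 is Sep.
Long rows with city=UC6, month=Sep: avg_temp_c = 68.4.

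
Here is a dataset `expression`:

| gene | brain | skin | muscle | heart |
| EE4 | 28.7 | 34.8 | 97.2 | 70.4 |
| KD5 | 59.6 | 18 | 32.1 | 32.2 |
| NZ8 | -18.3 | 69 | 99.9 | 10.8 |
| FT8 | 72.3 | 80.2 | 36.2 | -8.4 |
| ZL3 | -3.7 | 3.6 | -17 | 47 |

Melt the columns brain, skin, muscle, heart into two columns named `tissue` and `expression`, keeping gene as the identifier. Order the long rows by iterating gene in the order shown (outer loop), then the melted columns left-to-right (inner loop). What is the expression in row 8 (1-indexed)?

32.2

20 rows total (5 × 4). Row 8: index ⌊(8-1)/4⌋ = 1 into gene → KD5; (8-1) mod 4 = 3 into the melted columns → heart.
So row 8 is (KD5, heart, 32.2); expression = 32.2.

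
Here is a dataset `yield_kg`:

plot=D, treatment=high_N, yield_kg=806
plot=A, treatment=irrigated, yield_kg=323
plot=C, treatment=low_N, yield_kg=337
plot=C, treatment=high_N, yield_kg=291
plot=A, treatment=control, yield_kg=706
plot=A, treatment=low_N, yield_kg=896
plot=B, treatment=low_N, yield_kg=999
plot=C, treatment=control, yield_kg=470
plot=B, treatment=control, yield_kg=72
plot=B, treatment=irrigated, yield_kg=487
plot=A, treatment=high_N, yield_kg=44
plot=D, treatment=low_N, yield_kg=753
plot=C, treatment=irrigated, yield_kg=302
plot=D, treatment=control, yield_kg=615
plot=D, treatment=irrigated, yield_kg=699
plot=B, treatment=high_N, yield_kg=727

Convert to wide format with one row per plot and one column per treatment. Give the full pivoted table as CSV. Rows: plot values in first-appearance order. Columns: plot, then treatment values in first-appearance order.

Columns: plot plus the 4 distinct treatment values (high_N, irrigated, low_N, control).
For example, row D column high_N takes yield_kg=806 from the long row (D, high_N).

plot,high_N,irrigated,low_N,control
D,806,699,753,615
A,44,323,896,706
C,291,302,337,470
B,727,487,999,72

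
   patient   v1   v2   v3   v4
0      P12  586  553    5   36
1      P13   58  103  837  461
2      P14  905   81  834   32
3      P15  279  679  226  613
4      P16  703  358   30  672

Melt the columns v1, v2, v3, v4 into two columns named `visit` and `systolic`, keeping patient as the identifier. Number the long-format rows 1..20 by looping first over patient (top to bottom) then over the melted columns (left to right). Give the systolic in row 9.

905

20 rows total (5 × 4). Row 9: index ⌊(9-1)/4⌋ = 2 into patient → P14; (9-1) mod 4 = 0 into the melted columns → v1.
So row 9 is (P14, v1, 905); systolic = 905.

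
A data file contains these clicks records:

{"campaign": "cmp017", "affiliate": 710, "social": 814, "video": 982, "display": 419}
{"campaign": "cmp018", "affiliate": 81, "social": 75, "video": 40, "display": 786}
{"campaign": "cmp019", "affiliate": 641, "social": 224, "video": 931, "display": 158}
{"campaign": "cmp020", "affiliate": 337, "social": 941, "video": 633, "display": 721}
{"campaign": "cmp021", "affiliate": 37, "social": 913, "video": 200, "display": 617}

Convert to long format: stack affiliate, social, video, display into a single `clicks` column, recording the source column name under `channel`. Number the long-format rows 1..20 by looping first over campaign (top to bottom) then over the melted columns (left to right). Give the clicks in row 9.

20 rows total (5 × 4). Row 9: index ⌊(9-1)/4⌋ = 2 into campaign → cmp019; (9-1) mod 4 = 0 into the melted columns → affiliate.
So row 9 is (cmp019, affiliate, 641); clicks = 641.

641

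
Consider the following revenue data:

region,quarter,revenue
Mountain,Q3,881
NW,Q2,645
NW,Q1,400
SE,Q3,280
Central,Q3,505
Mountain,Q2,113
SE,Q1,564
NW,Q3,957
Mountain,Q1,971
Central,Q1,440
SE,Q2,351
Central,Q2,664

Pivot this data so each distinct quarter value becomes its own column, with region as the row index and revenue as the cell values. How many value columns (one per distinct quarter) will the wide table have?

3 distinct quarter values: Q1, Q2, Q3.

3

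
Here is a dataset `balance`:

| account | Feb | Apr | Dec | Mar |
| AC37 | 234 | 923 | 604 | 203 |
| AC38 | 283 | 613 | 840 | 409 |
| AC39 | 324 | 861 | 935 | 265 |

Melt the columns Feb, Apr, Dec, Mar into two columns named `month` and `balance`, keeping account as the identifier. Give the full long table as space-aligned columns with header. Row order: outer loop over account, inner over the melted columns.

Each (account, column) pair becomes one row: 3 × 4 = 12 rows.
For example, (AC37, Feb) → balance=234.

account  month  balance
AC37     Feb    234    
AC37     Apr    923    
AC37     Dec    604    
AC37     Mar    203    
AC38     Feb    283    
AC38     Apr    613    
AC38     Dec    840    
AC38     Mar    409    
AC39     Feb    324    
AC39     Apr    861    
AC39     Dec    935    
AC39     Mar    265    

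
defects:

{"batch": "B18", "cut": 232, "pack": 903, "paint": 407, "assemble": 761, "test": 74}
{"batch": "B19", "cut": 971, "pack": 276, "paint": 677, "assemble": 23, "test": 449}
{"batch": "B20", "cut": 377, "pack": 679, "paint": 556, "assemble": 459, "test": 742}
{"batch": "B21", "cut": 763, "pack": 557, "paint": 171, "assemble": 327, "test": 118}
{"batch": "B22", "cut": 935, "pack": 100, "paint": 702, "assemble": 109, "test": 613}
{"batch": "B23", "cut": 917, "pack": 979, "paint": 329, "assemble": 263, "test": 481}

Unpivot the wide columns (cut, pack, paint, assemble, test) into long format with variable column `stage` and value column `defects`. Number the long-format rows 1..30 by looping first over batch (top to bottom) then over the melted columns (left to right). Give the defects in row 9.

30 rows total (6 × 5). Row 9: index ⌊(9-1)/5⌋ = 1 into batch → B19; (9-1) mod 5 = 3 into the melted columns → assemble.
So row 9 is (B19, assemble, 23); defects = 23.

23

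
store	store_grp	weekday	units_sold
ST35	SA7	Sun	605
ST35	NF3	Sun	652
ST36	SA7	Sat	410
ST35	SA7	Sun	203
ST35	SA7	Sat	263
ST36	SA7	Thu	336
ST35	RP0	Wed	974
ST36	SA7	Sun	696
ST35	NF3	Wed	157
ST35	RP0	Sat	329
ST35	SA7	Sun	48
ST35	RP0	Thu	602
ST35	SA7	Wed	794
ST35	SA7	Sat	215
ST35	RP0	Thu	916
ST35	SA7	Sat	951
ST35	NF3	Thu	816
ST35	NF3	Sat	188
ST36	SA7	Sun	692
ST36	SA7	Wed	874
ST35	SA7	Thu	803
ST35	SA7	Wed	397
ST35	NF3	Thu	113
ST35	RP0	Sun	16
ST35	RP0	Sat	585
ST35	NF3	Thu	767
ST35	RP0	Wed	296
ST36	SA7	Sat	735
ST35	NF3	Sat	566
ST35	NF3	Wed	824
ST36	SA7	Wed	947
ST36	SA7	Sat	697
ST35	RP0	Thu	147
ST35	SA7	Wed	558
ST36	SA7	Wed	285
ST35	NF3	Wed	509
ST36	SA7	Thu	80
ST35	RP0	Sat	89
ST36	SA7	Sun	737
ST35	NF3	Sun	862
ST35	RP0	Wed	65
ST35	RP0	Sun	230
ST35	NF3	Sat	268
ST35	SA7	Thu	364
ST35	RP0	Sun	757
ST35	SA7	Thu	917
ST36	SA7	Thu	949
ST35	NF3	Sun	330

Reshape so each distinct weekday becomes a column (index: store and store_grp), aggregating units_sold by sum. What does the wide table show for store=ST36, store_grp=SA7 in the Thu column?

1365

Rows with store=ST36, store_grp=SA7 and weekday=Thu: units_sold values are 336, 80, 949.
336 + 80 + 949 = 1365.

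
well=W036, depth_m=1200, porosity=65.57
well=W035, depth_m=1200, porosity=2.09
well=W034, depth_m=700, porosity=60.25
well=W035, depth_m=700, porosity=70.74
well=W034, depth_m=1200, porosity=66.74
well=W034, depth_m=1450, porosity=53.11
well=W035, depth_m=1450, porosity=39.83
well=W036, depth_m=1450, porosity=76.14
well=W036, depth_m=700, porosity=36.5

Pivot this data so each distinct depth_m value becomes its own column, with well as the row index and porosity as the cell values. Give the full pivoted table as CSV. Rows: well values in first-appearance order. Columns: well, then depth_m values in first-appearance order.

Columns: well plus the 3 distinct depth_m values (1200, 700, 1450).
For example, row W036 column 1200 takes porosity=65.57 from the long row (W036, 1200).

well,1200,700,1450
W036,65.57,36.5,76.14
W035,2.09,70.74,39.83
W034,66.74,60.25,53.11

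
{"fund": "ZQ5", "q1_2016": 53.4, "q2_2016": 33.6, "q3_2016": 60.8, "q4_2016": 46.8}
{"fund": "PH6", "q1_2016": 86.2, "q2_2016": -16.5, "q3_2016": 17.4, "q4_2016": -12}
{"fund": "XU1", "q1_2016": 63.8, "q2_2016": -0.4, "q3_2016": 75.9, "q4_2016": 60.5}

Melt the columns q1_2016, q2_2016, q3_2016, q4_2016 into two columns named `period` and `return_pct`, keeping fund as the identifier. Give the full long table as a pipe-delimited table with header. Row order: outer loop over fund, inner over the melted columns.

| fund | period | return_pct |
| ZQ5 | q1_2016 | 53.4 |
| ZQ5 | q2_2016 | 33.6 |
| ZQ5 | q3_2016 | 60.8 |
| ZQ5 | q4_2016 | 46.8 |
| PH6 | q1_2016 | 86.2 |
| PH6 | q2_2016 | -16.5 |
| PH6 | q3_2016 | 17.4 |
| PH6 | q4_2016 | -12 |
| XU1 | q1_2016 | 63.8 |
| XU1 | q2_2016 | -0.4 |
| XU1 | q3_2016 | 75.9 |
| XU1 | q4_2016 | 60.5 |

Each (fund, column) pair becomes one row: 3 × 4 = 12 rows.
For example, (ZQ5, q1_2016) → return_pct=53.4.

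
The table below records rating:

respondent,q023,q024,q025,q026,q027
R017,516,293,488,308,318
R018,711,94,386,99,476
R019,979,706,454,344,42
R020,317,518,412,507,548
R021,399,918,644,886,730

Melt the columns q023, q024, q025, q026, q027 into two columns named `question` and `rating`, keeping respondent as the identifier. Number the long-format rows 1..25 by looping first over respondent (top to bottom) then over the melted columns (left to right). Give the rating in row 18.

412

25 rows total (5 × 5). Row 18: index ⌊(18-1)/5⌋ = 3 into respondent → R020; (18-1) mod 5 = 2 into the melted columns → q025.
So row 18 is (R020, q025, 412); rating = 412.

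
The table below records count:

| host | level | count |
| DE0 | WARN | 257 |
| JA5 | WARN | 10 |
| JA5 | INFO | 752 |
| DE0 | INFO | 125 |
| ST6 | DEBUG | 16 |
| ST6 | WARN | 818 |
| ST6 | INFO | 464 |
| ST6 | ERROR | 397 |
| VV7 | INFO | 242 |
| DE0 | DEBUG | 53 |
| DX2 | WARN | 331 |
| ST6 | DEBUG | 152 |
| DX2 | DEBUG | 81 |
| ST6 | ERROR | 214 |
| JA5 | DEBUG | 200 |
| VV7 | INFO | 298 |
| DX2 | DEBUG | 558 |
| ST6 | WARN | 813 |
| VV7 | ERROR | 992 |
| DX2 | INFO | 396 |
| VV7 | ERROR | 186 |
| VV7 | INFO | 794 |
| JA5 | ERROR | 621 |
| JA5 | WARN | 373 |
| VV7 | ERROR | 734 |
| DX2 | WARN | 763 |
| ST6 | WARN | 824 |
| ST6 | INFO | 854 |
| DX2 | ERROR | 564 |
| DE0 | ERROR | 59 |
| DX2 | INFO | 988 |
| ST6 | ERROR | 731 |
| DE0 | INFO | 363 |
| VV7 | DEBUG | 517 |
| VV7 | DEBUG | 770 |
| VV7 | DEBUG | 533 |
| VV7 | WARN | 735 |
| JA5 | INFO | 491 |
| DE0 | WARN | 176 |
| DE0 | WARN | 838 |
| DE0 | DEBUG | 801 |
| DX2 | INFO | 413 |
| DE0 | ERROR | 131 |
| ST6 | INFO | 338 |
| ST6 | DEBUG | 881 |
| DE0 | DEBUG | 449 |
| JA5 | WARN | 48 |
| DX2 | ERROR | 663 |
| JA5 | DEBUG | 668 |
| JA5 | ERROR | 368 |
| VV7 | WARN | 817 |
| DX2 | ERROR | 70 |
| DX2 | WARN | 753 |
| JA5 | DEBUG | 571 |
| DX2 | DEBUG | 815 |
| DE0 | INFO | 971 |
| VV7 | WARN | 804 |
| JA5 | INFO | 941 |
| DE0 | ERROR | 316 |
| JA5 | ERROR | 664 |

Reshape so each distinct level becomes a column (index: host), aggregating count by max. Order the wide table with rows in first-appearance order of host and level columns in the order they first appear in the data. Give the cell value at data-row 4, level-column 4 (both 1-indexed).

With rows in first-appearance order of host, row 4 is host=VV7. level columns in first-appearance order: WARN, INFO, DEBUG, ERROR; column 4 is ERROR.
Long rows with host=VV7, level=ERROR: max(992, 186, 734) = 992.

992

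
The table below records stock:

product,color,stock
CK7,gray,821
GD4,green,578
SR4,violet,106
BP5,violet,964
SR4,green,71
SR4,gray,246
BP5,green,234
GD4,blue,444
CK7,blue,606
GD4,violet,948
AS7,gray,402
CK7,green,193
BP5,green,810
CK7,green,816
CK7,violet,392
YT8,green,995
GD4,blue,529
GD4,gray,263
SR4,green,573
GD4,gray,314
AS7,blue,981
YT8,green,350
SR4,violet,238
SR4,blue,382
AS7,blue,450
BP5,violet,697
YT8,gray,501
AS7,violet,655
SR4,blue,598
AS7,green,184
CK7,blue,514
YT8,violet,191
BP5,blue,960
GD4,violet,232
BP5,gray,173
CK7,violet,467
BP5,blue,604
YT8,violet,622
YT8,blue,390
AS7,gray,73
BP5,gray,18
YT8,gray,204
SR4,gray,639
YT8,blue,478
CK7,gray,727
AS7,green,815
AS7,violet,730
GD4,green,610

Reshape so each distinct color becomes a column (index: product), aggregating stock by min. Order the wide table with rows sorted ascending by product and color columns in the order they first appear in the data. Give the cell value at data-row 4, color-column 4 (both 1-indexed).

444

With rows sorted ascending by product, row 4 is product=GD4. color columns in first-appearance order: gray, green, violet, blue; column 4 is blue.
Long rows with product=GD4, color=blue: min(444, 529) = 444.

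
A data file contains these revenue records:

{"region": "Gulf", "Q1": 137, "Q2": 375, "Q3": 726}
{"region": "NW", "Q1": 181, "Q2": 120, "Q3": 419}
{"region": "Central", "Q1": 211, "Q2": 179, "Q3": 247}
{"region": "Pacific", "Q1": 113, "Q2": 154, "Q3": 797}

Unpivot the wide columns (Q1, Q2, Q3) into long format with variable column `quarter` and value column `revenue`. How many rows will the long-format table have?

12

4 region values × 3 melted columns = 12 rows.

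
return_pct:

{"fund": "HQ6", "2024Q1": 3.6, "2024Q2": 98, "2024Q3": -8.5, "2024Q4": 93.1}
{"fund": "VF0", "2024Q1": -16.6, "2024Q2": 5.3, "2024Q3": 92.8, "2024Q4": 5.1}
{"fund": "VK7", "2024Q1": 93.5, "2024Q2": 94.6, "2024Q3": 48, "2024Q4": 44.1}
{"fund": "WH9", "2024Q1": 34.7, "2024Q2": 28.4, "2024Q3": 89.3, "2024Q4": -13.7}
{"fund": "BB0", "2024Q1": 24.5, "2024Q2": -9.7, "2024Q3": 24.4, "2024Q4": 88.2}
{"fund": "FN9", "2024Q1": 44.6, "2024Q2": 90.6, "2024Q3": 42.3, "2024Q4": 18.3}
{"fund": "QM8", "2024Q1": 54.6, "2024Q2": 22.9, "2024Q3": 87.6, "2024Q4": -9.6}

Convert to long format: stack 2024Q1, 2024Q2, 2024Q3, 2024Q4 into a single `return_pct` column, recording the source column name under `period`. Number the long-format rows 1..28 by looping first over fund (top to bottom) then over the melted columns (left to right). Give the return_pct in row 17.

24.5

28 rows total (7 × 4). Row 17: index ⌊(17-1)/4⌋ = 4 into fund → BB0; (17-1) mod 4 = 0 into the melted columns → 2024Q1.
So row 17 is (BB0, 2024Q1, 24.5); return_pct = 24.5.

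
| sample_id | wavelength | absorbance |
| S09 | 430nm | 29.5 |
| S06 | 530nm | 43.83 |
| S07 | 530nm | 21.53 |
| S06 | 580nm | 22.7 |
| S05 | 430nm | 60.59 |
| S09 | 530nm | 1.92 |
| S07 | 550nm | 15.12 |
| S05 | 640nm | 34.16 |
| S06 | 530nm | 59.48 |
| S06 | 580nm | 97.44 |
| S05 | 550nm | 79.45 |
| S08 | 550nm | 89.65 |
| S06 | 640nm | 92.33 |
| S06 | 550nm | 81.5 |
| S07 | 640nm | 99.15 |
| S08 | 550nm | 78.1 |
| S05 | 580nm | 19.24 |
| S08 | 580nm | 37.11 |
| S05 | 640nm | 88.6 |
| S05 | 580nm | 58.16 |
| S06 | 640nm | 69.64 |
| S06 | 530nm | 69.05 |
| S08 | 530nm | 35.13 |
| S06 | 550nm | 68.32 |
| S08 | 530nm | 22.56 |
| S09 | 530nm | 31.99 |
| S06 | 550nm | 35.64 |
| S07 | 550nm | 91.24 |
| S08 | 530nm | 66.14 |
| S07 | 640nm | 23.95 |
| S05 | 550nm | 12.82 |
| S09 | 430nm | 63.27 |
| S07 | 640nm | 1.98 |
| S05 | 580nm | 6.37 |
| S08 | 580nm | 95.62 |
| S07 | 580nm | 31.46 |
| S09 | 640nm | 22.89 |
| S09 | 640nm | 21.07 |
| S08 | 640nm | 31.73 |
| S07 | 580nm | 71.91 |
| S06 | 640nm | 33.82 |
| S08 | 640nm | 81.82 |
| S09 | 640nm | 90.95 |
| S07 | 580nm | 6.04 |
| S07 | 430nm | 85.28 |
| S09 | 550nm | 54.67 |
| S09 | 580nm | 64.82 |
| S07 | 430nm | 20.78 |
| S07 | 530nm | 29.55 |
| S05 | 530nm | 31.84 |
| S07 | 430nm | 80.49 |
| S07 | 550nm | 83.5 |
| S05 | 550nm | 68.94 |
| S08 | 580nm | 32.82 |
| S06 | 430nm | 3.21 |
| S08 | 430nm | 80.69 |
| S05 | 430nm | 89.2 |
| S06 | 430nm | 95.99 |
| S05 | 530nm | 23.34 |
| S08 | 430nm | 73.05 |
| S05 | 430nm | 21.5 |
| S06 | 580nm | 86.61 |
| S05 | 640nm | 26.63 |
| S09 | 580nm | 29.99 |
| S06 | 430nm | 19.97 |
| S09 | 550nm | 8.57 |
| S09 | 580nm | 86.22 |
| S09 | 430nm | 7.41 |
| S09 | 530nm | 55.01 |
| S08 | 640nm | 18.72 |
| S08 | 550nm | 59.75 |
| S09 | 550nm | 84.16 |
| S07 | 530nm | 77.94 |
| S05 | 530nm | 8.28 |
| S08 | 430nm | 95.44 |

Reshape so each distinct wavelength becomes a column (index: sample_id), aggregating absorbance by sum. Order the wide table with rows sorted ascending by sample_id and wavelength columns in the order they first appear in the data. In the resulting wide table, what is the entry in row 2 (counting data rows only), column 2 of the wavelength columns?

With rows sorted ascending by sample_id, row 2 is sample_id=S06. wavelength columns in first-appearance order: 430nm, 530nm, 580nm, 550nm, 640nm; column 2 is 530nm.
Long rows with sample_id=S06, wavelength=530nm: 43.83 + 59.48 + 69.05 = 172.36.

172.36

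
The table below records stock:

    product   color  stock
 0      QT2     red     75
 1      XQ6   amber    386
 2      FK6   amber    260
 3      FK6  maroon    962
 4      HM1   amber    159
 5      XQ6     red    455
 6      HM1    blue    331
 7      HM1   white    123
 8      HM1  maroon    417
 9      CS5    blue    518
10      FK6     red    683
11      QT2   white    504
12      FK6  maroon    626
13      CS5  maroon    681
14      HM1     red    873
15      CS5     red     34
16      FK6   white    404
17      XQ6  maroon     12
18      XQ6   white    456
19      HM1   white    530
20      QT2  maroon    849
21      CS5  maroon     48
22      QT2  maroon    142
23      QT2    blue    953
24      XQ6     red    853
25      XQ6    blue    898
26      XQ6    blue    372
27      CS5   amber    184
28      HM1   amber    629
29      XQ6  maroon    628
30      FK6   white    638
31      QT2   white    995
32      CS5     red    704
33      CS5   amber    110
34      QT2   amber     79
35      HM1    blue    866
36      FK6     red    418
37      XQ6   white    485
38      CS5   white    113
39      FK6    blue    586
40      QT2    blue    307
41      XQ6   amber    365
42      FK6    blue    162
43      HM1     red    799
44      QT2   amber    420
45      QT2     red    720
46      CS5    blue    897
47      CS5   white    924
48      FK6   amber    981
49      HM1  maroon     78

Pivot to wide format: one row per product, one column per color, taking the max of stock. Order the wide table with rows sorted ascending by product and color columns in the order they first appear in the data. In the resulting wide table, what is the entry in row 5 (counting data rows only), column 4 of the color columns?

898

With rows sorted ascending by product, row 5 is product=XQ6. color columns in first-appearance order: red, amber, maroon, blue, white; column 4 is blue.
Long rows with product=XQ6, color=blue: max(898, 372) = 898.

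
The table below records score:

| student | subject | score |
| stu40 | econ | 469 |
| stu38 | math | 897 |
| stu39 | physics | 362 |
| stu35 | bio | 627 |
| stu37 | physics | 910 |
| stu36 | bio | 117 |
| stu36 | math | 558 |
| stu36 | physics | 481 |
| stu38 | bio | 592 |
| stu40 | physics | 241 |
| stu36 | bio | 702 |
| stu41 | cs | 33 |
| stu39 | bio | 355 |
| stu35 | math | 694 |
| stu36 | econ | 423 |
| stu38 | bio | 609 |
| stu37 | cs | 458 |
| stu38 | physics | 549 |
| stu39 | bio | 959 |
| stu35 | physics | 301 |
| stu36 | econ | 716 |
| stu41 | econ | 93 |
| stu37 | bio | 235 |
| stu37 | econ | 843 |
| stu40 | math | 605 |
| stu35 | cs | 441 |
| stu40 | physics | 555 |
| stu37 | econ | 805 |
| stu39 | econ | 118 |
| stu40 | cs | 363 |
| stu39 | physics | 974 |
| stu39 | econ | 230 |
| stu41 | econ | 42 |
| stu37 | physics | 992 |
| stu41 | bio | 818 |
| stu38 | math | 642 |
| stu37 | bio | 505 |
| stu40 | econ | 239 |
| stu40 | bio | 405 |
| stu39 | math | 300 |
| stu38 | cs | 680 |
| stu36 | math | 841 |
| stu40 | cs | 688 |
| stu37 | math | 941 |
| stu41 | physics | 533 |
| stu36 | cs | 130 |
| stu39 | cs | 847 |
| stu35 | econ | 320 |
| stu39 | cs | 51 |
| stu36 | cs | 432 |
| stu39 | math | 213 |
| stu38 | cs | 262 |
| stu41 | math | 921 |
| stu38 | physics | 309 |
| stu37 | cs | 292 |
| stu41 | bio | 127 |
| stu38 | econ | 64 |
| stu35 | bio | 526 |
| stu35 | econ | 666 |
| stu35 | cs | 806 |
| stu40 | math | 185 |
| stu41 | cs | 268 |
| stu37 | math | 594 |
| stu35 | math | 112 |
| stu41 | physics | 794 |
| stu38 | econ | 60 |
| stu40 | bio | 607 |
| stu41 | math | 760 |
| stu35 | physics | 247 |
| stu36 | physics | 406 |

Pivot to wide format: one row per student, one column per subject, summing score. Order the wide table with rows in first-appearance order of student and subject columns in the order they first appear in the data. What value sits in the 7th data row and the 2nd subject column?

With rows in first-appearance order of student, row 7 is student=stu41. subject columns in first-appearance order: econ, math, physics, bio, cs; column 2 is math.
Long rows with student=stu41, subject=math: 921 + 760 = 1681.

1681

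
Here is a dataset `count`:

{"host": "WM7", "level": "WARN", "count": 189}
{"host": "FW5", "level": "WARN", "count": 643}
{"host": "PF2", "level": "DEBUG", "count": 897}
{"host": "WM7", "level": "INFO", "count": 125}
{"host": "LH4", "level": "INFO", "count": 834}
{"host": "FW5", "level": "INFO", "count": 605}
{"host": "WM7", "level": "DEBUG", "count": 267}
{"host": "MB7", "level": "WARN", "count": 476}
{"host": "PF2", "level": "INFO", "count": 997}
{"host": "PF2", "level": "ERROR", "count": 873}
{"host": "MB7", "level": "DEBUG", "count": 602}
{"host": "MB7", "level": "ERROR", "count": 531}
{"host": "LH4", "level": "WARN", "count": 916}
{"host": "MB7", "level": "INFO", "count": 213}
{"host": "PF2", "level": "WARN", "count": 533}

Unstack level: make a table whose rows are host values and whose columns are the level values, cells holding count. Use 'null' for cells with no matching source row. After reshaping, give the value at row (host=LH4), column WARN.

The long row with host=LH4, level=WARN has count=916.

916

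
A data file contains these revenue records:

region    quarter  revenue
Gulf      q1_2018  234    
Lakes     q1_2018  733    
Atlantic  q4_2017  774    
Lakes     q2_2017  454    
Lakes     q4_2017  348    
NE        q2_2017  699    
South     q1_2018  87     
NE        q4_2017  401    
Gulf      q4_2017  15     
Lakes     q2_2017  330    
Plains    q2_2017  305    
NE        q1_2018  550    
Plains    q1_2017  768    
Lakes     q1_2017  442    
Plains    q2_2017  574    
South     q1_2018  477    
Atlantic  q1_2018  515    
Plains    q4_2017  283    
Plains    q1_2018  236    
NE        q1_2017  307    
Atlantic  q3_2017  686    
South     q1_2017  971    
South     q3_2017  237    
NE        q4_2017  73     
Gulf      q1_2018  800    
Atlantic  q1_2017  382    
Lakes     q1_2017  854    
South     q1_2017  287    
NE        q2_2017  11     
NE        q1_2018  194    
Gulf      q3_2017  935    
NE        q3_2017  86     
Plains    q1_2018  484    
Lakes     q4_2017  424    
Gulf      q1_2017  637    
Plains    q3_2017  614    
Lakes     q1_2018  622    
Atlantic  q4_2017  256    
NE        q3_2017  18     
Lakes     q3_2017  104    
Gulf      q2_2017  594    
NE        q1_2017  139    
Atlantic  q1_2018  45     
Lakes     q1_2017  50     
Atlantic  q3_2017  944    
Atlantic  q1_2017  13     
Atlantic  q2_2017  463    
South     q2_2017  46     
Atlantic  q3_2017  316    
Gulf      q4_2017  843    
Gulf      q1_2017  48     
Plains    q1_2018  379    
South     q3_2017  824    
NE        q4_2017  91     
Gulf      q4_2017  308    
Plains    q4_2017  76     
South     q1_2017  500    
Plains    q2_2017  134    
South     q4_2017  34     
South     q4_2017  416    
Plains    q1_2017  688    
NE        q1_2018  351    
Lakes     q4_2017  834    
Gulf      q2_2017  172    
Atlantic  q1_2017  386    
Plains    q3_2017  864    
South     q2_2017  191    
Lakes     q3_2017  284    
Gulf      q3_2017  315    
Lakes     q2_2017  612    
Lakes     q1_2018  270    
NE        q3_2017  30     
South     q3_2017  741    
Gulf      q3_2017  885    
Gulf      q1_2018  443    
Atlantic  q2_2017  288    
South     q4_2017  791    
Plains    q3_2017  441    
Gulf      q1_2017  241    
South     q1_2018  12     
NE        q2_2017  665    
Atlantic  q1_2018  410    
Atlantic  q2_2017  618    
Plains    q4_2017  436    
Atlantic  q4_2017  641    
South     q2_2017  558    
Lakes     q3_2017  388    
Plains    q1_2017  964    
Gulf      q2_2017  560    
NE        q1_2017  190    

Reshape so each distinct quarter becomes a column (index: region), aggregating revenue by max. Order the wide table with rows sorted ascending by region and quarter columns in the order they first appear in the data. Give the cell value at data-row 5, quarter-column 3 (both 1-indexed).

574

With rows sorted ascending by region, row 5 is region=Plains. quarter columns in first-appearance order: q1_2018, q4_2017, q2_2017, q1_2017, q3_2017; column 3 is q2_2017.
Long rows with region=Plains, quarter=q2_2017: max(305, 574, 134) = 574.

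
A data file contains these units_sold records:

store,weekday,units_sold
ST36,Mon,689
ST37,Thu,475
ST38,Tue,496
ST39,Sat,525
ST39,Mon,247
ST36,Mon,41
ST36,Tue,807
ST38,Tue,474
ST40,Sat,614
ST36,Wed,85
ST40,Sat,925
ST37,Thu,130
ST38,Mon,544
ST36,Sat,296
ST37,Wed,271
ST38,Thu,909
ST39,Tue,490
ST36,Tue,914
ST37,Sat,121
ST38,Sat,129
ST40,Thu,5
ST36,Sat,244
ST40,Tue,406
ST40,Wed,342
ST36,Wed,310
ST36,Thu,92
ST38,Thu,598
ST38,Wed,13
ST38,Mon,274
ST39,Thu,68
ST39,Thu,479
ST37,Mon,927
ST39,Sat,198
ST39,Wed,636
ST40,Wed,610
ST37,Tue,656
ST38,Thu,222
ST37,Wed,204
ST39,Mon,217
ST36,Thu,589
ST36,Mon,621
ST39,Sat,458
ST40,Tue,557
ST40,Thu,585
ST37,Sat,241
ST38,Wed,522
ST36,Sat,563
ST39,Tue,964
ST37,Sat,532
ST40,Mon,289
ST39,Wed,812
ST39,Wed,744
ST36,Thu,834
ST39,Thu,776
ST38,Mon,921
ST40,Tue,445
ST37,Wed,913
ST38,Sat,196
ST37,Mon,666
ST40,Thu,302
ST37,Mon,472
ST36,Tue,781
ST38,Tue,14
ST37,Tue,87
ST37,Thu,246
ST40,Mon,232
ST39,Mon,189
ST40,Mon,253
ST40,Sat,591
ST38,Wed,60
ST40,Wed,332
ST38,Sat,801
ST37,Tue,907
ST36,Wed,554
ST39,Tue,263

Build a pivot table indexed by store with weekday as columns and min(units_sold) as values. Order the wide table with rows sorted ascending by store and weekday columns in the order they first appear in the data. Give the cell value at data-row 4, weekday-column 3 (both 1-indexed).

With rows sorted ascending by store, row 4 is store=ST39. weekday columns in first-appearance order: Mon, Thu, Tue, Sat, Wed; column 3 is Tue.
Long rows with store=ST39, weekday=Tue: min(490, 964, 263) = 263.

263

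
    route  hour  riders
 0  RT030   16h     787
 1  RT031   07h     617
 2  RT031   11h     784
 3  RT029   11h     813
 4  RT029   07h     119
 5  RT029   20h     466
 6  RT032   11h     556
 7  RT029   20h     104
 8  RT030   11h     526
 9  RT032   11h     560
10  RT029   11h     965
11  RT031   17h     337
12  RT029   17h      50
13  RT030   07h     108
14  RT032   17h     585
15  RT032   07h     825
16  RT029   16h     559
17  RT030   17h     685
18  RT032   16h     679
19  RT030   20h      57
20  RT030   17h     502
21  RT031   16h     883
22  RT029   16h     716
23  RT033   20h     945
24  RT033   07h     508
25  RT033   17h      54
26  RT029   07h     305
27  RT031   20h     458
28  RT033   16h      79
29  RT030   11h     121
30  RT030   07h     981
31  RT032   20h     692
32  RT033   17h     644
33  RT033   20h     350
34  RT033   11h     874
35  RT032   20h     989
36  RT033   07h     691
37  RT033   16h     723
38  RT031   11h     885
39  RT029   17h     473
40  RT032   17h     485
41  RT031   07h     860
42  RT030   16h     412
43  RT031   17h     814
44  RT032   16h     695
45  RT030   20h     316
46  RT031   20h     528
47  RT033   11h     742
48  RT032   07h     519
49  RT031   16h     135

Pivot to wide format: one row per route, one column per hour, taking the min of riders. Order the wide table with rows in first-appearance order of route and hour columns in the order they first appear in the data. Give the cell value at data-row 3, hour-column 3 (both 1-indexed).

813

With rows in first-appearance order of route, row 3 is route=RT029. hour columns in first-appearance order: 16h, 07h, 11h, 20h, 17h; column 3 is 11h.
Long rows with route=RT029, hour=11h: min(813, 965) = 813.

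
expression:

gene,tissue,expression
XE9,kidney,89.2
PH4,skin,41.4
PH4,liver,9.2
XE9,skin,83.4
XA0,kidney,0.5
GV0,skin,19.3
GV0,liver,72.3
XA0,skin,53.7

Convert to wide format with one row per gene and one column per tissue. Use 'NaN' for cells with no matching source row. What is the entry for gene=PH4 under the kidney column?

No long-format row has gene=PH4 and tissue=kidney, so the cell is NaN.

NaN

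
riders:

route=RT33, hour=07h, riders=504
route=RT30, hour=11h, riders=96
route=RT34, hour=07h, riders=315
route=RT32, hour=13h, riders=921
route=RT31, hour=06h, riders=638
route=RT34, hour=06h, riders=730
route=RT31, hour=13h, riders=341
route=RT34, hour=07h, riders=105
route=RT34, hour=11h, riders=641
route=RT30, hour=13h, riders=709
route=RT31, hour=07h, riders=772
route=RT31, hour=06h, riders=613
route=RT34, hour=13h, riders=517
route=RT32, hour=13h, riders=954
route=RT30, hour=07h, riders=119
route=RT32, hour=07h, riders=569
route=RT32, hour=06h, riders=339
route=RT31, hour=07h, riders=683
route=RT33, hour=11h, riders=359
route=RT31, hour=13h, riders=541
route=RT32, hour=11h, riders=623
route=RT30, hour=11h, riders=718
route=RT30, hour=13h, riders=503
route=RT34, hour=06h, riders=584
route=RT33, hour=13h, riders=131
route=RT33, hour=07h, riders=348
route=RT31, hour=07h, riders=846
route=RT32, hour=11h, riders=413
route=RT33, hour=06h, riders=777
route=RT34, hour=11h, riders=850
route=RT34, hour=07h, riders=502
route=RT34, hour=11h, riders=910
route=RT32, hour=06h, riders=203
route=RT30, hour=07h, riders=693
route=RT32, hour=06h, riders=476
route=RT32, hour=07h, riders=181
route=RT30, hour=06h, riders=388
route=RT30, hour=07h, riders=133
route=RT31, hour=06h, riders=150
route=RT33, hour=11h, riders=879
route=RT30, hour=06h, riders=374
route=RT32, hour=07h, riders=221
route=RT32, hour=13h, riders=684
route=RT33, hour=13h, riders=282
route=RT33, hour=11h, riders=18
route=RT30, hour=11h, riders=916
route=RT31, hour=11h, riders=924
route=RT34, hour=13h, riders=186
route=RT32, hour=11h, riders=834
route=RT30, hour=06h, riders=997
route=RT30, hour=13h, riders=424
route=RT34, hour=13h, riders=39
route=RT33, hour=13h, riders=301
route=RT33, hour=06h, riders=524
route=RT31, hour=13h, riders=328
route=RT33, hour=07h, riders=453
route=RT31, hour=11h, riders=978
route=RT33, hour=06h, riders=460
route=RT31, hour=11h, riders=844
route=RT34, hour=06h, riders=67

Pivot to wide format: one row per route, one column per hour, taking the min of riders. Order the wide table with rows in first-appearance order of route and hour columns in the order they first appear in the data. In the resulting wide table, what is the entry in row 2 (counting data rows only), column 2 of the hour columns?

96

With rows in first-appearance order of route, row 2 is route=RT30. hour columns in first-appearance order: 07h, 11h, 13h, 06h; column 2 is 11h.
Long rows with route=RT30, hour=11h: min(96, 718, 916) = 96.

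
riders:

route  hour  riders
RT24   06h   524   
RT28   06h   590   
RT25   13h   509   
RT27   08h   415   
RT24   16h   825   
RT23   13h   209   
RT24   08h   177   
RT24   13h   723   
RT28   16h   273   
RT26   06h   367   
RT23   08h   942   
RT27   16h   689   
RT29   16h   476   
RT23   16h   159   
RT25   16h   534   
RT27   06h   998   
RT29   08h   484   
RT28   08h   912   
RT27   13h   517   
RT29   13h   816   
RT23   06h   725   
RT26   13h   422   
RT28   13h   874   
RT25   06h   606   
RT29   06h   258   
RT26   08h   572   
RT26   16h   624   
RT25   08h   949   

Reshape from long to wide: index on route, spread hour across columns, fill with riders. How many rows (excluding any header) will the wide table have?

7 distinct route values → 7 rows.

7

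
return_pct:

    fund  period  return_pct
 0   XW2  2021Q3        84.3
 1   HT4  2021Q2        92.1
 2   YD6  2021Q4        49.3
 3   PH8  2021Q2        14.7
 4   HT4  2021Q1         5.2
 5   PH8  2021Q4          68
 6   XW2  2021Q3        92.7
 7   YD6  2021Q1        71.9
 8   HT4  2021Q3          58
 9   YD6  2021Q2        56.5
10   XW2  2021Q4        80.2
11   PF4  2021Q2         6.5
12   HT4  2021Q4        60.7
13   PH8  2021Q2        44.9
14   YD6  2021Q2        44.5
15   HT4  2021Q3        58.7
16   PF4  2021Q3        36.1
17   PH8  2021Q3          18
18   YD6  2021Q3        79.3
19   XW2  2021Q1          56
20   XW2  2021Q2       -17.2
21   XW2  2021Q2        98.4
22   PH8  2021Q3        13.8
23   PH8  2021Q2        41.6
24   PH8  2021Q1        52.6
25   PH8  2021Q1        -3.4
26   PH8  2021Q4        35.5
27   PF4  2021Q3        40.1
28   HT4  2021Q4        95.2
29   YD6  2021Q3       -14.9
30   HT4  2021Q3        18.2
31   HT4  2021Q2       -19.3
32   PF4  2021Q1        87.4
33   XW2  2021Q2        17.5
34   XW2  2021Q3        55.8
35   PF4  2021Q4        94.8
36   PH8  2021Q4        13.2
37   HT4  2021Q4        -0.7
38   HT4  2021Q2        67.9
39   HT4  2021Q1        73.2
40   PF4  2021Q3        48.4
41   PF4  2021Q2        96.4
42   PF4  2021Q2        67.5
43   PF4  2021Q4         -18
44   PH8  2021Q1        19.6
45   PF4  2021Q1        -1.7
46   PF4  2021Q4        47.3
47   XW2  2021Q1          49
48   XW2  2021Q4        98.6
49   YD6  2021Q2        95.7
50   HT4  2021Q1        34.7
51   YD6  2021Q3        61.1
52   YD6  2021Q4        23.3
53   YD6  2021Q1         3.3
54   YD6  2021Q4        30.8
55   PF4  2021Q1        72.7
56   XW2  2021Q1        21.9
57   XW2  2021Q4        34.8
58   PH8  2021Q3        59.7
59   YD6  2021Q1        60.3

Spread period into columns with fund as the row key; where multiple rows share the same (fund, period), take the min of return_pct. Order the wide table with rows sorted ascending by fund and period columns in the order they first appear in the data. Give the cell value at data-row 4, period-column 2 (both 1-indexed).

-17.2

With rows sorted ascending by fund, row 4 is fund=XW2. period columns in first-appearance order: 2021Q3, 2021Q2, 2021Q4, 2021Q1; column 2 is 2021Q2.
Long rows with fund=XW2, period=2021Q2: min(-17.2, 98.4, 17.5) = -17.2.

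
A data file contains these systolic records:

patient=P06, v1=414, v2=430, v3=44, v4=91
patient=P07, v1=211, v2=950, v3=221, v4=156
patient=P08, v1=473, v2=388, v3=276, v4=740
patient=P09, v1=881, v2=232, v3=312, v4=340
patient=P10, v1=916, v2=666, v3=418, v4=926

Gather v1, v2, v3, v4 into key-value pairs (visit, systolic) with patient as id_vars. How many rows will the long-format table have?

20

5 patient values × 4 melted columns = 20 rows.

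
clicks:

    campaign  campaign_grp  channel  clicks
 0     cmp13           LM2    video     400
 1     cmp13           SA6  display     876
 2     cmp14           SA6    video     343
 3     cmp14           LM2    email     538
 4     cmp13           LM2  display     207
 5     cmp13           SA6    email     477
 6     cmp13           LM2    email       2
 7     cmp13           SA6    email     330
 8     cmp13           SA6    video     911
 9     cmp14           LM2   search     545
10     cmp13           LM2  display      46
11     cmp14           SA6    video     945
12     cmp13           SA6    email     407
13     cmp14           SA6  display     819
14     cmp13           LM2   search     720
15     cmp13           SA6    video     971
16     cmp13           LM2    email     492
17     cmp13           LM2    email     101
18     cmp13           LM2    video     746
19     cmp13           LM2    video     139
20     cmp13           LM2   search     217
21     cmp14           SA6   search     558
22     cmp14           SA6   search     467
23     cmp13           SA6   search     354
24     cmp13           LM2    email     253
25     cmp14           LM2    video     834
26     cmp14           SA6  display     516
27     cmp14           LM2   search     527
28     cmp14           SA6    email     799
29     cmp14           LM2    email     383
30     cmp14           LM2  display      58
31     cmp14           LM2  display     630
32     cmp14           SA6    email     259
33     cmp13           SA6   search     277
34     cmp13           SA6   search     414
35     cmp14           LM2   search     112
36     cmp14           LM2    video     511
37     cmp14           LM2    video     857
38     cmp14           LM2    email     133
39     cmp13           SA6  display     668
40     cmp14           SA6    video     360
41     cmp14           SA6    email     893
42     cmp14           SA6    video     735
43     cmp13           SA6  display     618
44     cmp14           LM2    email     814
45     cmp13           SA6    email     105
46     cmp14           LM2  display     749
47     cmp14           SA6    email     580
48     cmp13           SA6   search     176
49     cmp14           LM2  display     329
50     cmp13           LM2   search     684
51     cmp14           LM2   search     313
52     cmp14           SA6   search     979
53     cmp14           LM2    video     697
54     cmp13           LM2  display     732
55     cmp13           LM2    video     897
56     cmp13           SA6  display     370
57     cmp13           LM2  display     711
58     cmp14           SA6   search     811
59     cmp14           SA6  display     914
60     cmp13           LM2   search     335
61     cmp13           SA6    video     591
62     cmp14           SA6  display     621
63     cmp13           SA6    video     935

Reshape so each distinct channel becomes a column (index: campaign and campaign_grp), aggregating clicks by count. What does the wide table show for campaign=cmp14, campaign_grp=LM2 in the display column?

4

Rows with campaign=cmp14, campaign_grp=LM2 and channel=display: clicks values are 58, 630, 749, 329.
4 rows match — count = 4.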